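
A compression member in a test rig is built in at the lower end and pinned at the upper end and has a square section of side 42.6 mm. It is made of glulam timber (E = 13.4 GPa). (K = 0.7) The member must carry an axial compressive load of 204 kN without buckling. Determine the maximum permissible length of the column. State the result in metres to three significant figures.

L_max ≈ 0.603 m

I = a⁴/12 = 42.6⁴/12 = 2.744×10^5 mm⁴
I = 2.744×10^-7 m⁴
At the buckling limit P_cr = P = 2.040×10^5 N
From P_cr = π²EI/(K·L)²:  L = (1/K)·√(π²EI/P_cr) = (1/0.7)·√(π²×1.34×10^10×2.744×10^-7/2.040×10^5)
L = 0.603 m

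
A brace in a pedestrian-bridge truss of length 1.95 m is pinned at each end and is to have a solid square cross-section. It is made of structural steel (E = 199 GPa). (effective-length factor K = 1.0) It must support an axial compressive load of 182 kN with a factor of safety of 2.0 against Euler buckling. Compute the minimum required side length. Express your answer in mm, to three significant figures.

Required P_cr = n·P = 2.0 × 182 = 364.0 kN
L_e = K·L = 1 × 1.95 = 1.950 m
Required I = P_cr·L_e²/(π²E) = 3.640×10^5 × 1.950² / (π² × 1.99×10^11) = 7.047×10^-7 m⁴
I_req = 7.047×10^5 mm⁴
Solid square: I = a⁴/12  ⇒  a = (12I)^(1/4) = (12×7.047×10^5)^(1/4) = 53.9 mm

a ≈ 53.9 mm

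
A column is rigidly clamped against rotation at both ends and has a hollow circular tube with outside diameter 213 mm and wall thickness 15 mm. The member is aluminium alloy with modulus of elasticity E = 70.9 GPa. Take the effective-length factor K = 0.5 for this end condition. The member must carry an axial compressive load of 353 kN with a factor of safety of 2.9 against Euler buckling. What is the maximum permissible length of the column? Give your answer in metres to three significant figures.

L_max ≈ 11.2 m

Inner diameter d_i = 213 − 2×15 = 183.0 mm
I = π(d_o⁴ − d_i⁴)/64 = π(213⁴ − 183.0⁴)/64 = 4.599×10^7 mm⁴
I = 4.599×10^-5 m⁴
Required critical load P_cr = n·P = 2.9 × 353 = 1024 kN = 1.024×10^6 N
From P_cr = π²EI/(K·L)²:  L = (1/K)·√(π²EI/P_cr) = (1/0.5)·√(π²×7.09×10^10×4.599×10^-5/1.024×10^6)
L = 11.2 m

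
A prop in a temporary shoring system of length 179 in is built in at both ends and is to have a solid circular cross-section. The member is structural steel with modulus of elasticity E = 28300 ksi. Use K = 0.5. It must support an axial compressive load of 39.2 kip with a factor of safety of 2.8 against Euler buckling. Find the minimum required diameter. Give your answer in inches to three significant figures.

Required P_cr = n·P = 2.8 × 39.2 = 109.8 kip
L_e = K·L = 0.5 × 179 = 89.50 in
Required I = P_cr·L_e²/(π²E) = 1.098×10^5 × 89.50² / (π² × 2.83×10^7) = 3.148 in⁴
Solid circle: I = πd⁴/64  ⇒  d = (64I/π)^(1/4) = (64×3.148/π)^(1/4) = 2.83 in

d ≈ 2.83 in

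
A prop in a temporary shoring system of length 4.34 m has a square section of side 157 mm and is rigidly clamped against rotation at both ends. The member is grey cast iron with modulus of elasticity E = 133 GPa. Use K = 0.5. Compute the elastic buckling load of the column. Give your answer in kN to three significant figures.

P_cr ≈ 14100 kN

I = a⁴/12 = 157⁴/12 = 5.063×10^7 mm⁴
I = 5.063×10^7 mm⁴ = 5.063×10^-5 m⁴
Effective length L_e = K·L = 0.5 × 4.34 = 2.170 m
P_cr = π²EI / L_e² = π² × 133×10⁹ × 5.063×10^-5 / 2.170² = 1.411×10^7 N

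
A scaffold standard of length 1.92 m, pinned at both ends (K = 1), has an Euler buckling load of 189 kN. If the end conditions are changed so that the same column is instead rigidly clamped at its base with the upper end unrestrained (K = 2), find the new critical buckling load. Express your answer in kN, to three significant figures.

P_cr ∝ 1/K², so P_cr,new = P_cr,old × (K_old/K_new)² = 189 × (1/2)²
= 189 × 0.2500 = 47.2 kN

P_cr ≈ 47.2 kN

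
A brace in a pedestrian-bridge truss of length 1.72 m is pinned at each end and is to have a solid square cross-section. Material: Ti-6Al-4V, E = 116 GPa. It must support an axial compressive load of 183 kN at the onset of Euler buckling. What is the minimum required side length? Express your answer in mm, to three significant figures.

L_e = K·L = 1 × 1.72 = 1.720 m
Required I = P_cr·L_e²/(π²E) = 1.830×10^5 × 1.720² / (π² × 1.16×10^11) = 4.729×10^-7 m⁴
I_req = 4.729×10^5 mm⁴
Solid square: I = a⁴/12  ⇒  a = (12I)^(1/4) = (12×4.729×10^5)^(1/4) = 48.8 mm

a ≈ 48.8 mm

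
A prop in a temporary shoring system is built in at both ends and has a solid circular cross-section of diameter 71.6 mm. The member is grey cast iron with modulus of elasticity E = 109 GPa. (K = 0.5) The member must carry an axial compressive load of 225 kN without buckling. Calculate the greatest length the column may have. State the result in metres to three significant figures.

I = πd⁴/64 = π×71.6⁴/64 = 1.290×10^6 mm⁴
I = 1.290×10^-6 m⁴
At the buckling limit P_cr = P = 2.250×10^5 N
From P_cr = π²EI/(K·L)²:  L = (1/K)·√(π²EI/P_cr) = (1/0.5)·√(π²×1.09×10^11×1.290×10^-6/2.250×10^5)
L = 4.97 m

L_max ≈ 4.97 m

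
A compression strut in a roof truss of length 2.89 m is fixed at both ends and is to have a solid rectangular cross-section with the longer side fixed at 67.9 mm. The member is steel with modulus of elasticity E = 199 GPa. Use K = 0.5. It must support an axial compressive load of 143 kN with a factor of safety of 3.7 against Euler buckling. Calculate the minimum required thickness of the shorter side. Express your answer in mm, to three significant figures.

Required P_cr = n·P = 3.7 × 143 = 529.1 kN
L_e = K·L = 0.5 × 2.89 = 1.445 m
Required I = P_cr·L_e²/(π²E) = 5.291×10^5 × 1.445² / (π² × 1.99×10^11) = 5.625×10^-7 m⁴
I_req = 5.625×10^5 mm⁴
Rectangle, weak axis: I_min = h·b³/12 with h = 67.9 mm fixed  ⇒  b = (12I/h)^(1/3) = 46.3 mm

b ≈ 46.3 mm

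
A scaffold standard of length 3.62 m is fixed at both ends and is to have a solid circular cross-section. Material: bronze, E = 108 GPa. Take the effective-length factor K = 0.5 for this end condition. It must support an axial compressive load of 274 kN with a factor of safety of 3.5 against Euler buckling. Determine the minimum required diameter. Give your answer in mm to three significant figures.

d ≈ 88.0 mm

Required P_cr = n·P = 3.5 × 274 = 959.0 kN
L_e = K·L = 0.5 × 3.62 = 1.810 m
Required I = P_cr·L_e²/(π²E) = 9.590×10^5 × 1.810² / (π² × 1.08×10^11) = 2.947×10^-6 m⁴
I_req = 2.947×10^6 mm⁴
Solid circle: I = πd⁴/64  ⇒  d = (64I/π)^(1/4) = (64×2.947×10^6/π)^(1/4) = 88.0 mm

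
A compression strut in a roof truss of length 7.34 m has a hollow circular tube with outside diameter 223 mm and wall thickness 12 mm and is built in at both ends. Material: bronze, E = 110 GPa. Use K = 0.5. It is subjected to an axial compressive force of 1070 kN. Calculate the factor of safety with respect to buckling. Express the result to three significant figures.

n ≈ 3.35

Inner diameter d_i = 223 − 2×12 = 199.0 mm
I = π(d_o⁴ − d_i⁴)/64 = π(223⁴ − 199.0⁴)/64 = 4.441×10^7 mm⁴
I = 4.441×10^7 mm⁴ = 4.441×10^-5 m⁴
Effective length L_e = K·L = 0.5 × 7.34 = 3.670 m
P_cr = π²EI / L_e² = π² × 110×10⁹ × 4.441×10^-5 / 3.670² = 3.580×10^6 N
Factor of safety n = P_cr / P = 3579.7 / 1070 = 3.35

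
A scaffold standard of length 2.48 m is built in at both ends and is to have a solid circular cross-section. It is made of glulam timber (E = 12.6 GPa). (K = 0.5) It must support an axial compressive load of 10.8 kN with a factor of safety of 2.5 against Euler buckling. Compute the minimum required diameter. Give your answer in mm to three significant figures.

d ≈ 51.1 mm

Required P_cr = n·P = 2.5 × 10.8 = 27.00 kN
L_e = K·L = 0.5 × 2.48 = 1.240 m
Required I = P_cr·L_e²/(π²E) = 2.700×10^4 × 1.240² / (π² × 1.26×10^10) = 3.338×10^-7 m⁴
I_req = 3.338×10^5 mm⁴
Solid circle: I = πd⁴/64  ⇒  d = (64I/π)^(1/4) = (64×3.338×10^5/π)^(1/4) = 51.1 mm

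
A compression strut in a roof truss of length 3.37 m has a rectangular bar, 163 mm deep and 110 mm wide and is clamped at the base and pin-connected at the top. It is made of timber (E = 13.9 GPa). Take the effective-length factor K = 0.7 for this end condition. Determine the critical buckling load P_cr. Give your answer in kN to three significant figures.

Buckling occurs about the weak axis: I_min = h·b³/12 with b = 110 mm (the shorter side).
I_min = 163×110³/12 = 1.808×10^7 mm⁴
I = 1.808×10^7 mm⁴ = 1.808×10^-5 m⁴
Effective length L_e = K·L = 0.7 × 3.37 = 2.359 m
P_cr = π²EI / L_e² = π² × 13.9×10⁹ × 1.808×10^-5 / 2.359² = 4.457×10^5 N

P_cr ≈ 446 kN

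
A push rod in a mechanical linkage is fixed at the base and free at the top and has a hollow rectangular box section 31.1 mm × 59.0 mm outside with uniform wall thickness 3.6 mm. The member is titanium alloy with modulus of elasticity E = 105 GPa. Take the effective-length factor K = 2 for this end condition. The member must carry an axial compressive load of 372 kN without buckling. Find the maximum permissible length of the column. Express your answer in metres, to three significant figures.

L_max ≈ 0.249 m

Inner dimensions: h_i = 59.0 − 2×3.6 = 51.80 mm, b_i = 31.1 − 2×3.6 = 23.90 mm
Weak-axis I_min = (h_o·b_o³ − h_i·b_i³)/12 with b_o = 31.1, b_i = 23.90 mm (shorter outer/inner sides).
I_min = (59.0×31.1³ − 51.80×23.90³)/12 = 8.896×10^4 mm⁴
I = 8.896×10^-8 m⁴
At the buckling limit P_cr = P = 3.720×10^5 N
From P_cr = π²EI/(K·L)²:  L = (1/K)·√(π²EI/P_cr) = (1/2)·√(π²×1.05×10^11×8.896×10^-8/3.720×10^5)
L = 0.249 m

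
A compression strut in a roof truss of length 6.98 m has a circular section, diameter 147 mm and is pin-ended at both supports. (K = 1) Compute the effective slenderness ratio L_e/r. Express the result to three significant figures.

For a solid circle r = d/4 = 147/4 = 36.75 mm
L_e = K·L = 1 × 6.98 m = 6.980 m = 6980.0 mm
λ = L_e / r_min = 6980.0 / 36.75 = 190

λ ≈ 190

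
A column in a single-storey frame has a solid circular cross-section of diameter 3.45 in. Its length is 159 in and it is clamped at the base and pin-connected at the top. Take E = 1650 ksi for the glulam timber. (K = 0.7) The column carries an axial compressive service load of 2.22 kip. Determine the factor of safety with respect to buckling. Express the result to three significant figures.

I = πd⁴/64 = π×3.45⁴/64 = 6.954 in⁴
Effective length L_e = K·L = 0.7 × 159 = 111.3 in
P_cr = π²EI / L_e² = π² × 1650×10³ × 6.954 / 111.3² = 9.142×10^3 lb
Factor of safety n = P_cr / P = 9.1420 / 2.22 = 4.12

n ≈ 4.12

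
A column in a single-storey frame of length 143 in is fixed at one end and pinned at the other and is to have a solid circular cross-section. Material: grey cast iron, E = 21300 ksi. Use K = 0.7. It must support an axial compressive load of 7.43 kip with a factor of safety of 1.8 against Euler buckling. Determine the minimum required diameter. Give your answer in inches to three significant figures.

Required P_cr = n·P = 1.8 × 7.43 = 13.37 kip
L_e = K·L = 0.7 × 143 = 100.1 in
Required I = P_cr·L_e²/(π²E) = 1.337×10^4 × 100.1² / (π² × 2.13×10^7) = 0.6375 in⁴
Solid circle: I = πd⁴/64  ⇒  d = (64I/π)^(1/4) = (64×0.6375/π)^(1/4) = 1.90 in

d ≈ 1.90 in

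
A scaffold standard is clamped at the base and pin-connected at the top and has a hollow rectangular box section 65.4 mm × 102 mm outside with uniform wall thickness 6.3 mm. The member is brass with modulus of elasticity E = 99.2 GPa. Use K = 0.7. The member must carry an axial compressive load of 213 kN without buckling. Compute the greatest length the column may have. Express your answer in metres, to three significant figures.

L_max ≈ 3.47 m

Inner dimensions: h_i = 102 − 2×6.3 = 89.40 mm, b_i = 65.4 − 2×6.3 = 52.80 mm
Weak-axis I_min = (h_o·b_o³ − h_i·b_i³)/12 with b_o = 65.4, b_i = 52.80 mm (shorter outer/inner sides).
I_min = (102×65.4³ − 89.40×52.80³)/12 = 1.281×10^6 mm⁴
I = 1.281×10^-6 m⁴
At the buckling limit P_cr = P = 2.130×10^5 N
From P_cr = π²EI/(K·L)²:  L = (1/K)·√(π²EI/P_cr) = (1/0.7)·√(π²×9.92×10^10×1.281×10^-6/2.130×10^5)
L = 3.47 m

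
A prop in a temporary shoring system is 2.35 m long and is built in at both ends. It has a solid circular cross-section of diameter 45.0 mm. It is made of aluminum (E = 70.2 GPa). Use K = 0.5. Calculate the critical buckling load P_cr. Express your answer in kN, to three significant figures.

I = πd⁴/64 = π×45.0⁴/64 = 2.013×10^5 mm⁴
I = 2.013×10^5 mm⁴ = 2.013×10^-7 m⁴
Effective length L_e = K·L = 0.5 × 2.35 = 1.175 m
P_cr = π²EI / L_e² = π² × 70.2×10⁹ × 2.013×10^-7 / 1.175² = 1.010×10^5 N

P_cr ≈ 101 kN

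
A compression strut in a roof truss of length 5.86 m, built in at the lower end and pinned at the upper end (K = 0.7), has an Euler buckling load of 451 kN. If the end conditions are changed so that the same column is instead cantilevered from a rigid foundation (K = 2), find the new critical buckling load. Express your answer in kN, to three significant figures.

P_cr ≈ 55.2 kN

P_cr ∝ 1/K², so P_cr,new = P_cr,old × (K_old/K_new)² = 451 × (0.7/2)²
= 451 × 0.1225 = 55.2 kN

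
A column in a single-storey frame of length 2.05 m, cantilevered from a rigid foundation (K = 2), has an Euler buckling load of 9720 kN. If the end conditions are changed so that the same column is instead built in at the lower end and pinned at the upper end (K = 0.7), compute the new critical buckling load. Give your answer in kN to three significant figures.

P_cr ≈ 79300 kN

P_cr ∝ 1/K², so P_cr,new = P_cr,old × (K_old/K_new)² = 9720 × (2/0.7)²
= 9720 × 8.163 = 79300 kN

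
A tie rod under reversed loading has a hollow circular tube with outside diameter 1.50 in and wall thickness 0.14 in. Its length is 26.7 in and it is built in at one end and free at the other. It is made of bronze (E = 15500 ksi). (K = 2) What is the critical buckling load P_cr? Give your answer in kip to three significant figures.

Inner diameter d_i = 1.50 − 2×0.14 = 1.220 in
I = π(d_o⁴ − d_i⁴)/64 = π(1.50⁴ − 1.220⁴)/64 = 0.1398 in⁴
Effective length L_e = K·L = 2 × 26.7 = 53.40 in
P_cr = π²EI / L_e² = π² × 15500×10³ × 0.1398 / 53.40² = 7.498×10^3 lb

P_cr ≈ 7.50 kip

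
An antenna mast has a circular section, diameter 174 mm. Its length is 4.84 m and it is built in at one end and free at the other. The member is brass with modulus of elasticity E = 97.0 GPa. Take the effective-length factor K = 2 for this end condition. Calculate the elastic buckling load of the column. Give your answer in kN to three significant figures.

P_cr ≈ 460 kN

I = πd⁴/64 = π×174⁴/64 = 4.500×10^7 mm⁴
I = 4.500×10^7 mm⁴ = 4.500×10^-5 m⁴
Effective length L_e = K·L = 2 × 4.84 = 9.680 m
P_cr = π²EI / L_e² = π² × 97.0×10⁹ × 4.500×10^-5 / 9.680² = 4.597×10^5 N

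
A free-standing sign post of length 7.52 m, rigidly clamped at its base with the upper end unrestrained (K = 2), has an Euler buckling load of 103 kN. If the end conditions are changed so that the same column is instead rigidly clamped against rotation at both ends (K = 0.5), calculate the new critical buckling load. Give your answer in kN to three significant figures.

P_cr ∝ 1/K², so P_cr,new = P_cr,old × (K_old/K_new)² = 103 × (2/0.5)²
= 103 × 16.00 = 1650 kN

P_cr ≈ 1650 kN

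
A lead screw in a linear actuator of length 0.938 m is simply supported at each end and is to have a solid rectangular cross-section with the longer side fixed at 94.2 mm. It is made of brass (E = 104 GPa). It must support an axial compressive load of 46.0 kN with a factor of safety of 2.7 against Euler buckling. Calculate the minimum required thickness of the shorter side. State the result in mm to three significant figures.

b ≈ 23.8 mm

Required P_cr = n·P = 2.7 × 46.0 = 124.2 kN
L_e = K·L = 1 × 0.938 = 0.9380 m
Required I = P_cr·L_e²/(π²E) = 1.242×10^5 × 0.9380² / (π² × 1.04×10^11) = 1.065×10^-7 m⁴
I_req = 1.065×10^5 mm⁴
Rectangle, weak axis: I_min = h·b³/12 with h = 94.2 mm fixed  ⇒  b = (12I/h)^(1/3) = 23.8 mm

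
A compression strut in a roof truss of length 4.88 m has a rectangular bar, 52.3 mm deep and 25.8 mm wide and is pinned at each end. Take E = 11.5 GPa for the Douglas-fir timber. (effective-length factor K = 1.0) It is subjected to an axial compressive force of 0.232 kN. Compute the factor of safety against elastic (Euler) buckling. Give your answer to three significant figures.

Buckling occurs about the weak axis: I_min = h·b³/12 with b = 25.8 mm (the shorter side).
I_min = 52.3×25.8³/12 = 7.485×10^4 mm⁴
I = 7.485×10^4 mm⁴ = 7.485×10^-8 m⁴
Effective length L_e = K·L = 1 × 4.88 = 4.880 m
P_cr = π²EI / L_e² = π² × 11.5×10⁹ × 7.485×10^-8 / 4.880² = 356.7 N
Factor of safety n = P_cr / P = 0.35673 / 0.232 = 1.54

n ≈ 1.54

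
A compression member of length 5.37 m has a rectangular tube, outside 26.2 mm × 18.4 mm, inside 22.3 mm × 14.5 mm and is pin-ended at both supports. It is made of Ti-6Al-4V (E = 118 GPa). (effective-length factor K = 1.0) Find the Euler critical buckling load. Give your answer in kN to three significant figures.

P_cr ≈ 0.320 kN

Weak-axis I_min = (h_o·b_o³ − h_i·b_i³)/12 with b_o = 18.4, b_i = 14.50 mm (shorter outer/inner sides).
I_min = (26.2×18.4³ − 22.30×14.50³)/12 = 7.936×10^3 mm⁴
I = 7.936×10^3 mm⁴ = 7.936×10^-9 m⁴
Effective length L_e = K·L = 1 × 5.37 = 5.370 m
P_cr = π²EI / L_e² = π² × 118×10⁹ × 7.936×10^-9 / 5.370² = 320.5 N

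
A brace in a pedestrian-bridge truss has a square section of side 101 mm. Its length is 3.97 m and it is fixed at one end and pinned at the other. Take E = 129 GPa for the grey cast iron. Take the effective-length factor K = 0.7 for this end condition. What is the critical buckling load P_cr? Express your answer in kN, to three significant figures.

I = a⁴/12 = 101⁴/12 = 8.672×10^6 mm⁴
I = 8.672×10^6 mm⁴ = 8.672×10^-6 m⁴
Effective length L_e = K·L = 0.7 × 3.97 = 2.779 m
P_cr = π²EI / L_e² = π² × 129×10⁹ × 8.672×10^-6 / 2.779² = 1.430×10^6 N

P_cr ≈ 1430 kN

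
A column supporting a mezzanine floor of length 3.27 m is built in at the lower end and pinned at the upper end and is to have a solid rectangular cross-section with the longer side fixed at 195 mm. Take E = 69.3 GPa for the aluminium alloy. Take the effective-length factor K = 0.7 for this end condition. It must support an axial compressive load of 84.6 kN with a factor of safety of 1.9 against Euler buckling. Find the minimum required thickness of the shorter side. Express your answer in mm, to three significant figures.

b ≈ 42.3 mm

Required P_cr = n·P = 1.9 × 84.6 = 160.7 kN
L_e = K·L = 0.7 × 3.27 = 2.289 m
Required I = P_cr·L_e²/(π²E) = 1.607×10^5 × 2.289² / (π² × 6.93×10^10) = 1.231×10^-6 m⁴
I_req = 1.231×10^6 mm⁴
Rectangle, weak axis: I_min = h·b³/12 with h = 195 mm fixed  ⇒  b = (12I/h)^(1/3) = 42.3 mm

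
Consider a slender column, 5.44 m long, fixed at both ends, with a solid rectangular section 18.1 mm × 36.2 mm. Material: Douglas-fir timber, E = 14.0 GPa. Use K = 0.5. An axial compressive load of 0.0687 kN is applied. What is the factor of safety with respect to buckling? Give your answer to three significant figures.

n ≈ 4.86

Buckling occurs about the weak axis: I_min = h·b³/12 with b = 18.1 mm (the shorter side).
I_min = 36.2×18.1³/12 = 1.789×10^4 mm⁴
I = 1.789×10^4 mm⁴ = 1.789×10^-8 m⁴
Effective length L_e = K·L = 0.5 × 5.44 = 2.720 m
P_cr = π²EI / L_e² = π² × 14.0×10⁹ × 1.789×10^-8 / 2.720² = 334.1 N
Factor of safety n = P_cr / P = 0.33408 / 0.0687 = 4.86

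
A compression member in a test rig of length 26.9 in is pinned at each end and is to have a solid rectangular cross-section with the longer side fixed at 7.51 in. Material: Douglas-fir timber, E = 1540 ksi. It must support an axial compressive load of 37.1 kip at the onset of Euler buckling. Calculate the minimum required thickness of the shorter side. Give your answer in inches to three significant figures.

L_e = K·L = 1 × 26.9 = 26.90 in
Required I = P_cr·L_e²/(π²E) = 3.710×10^4 × 26.90² / (π² × 1.54×10^6) = 1.766 in⁴
Rectangle, weak axis: I_min = h·b³/12 with h = 7.51 in fixed  ⇒  b = (12I/h)^(1/3) = 1.41 in

b ≈ 1.41 in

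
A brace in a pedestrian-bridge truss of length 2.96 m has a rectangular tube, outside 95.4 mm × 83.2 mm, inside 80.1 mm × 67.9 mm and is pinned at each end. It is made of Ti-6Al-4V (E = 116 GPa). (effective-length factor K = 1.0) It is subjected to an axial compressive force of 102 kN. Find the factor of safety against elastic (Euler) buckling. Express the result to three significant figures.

Weak-axis I_min = (h_o·b_o³ − h_i·b_i³)/12 with b_o = 83.2, b_i = 67.90 mm (shorter outer/inner sides).
I_min = (95.4×83.2³ − 80.10×67.90³)/12 = 2.489×10^6 mm⁴
I = 2.489×10^6 mm⁴ = 2.489×10^-6 m⁴
Effective length L_e = K·L = 1 × 2.96 = 2.960 m
P_cr = π²EI / L_e² = π² × 116×10⁹ × 2.489×10^-6 / 2.960² = 3.252×10^5 N
Factor of safety n = P_cr / P = 325.24 / 102 = 3.19

n ≈ 3.19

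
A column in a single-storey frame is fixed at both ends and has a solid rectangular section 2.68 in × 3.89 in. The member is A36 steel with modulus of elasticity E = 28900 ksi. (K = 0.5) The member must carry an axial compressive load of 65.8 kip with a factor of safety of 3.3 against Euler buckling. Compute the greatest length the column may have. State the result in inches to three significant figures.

Buckling occurs about the weak axis: I_min = h·b³/12 with b = 2.68 in (the shorter side).
I_min = 3.89×2.68³/12 = 6.240 in⁴
Required critical load P_cr = n·P = 3.3 × 65.8 = 217.1 kip = 2.171×10^5 lb
From P_cr = π²EI/(K·L)²:  L = (1/K)·√(π²EI/P_cr) = (1/0.5)·√(π²×2.89×10^7×6.240/2.171×10^5)
L = 181 in

L_max ≈ 181 in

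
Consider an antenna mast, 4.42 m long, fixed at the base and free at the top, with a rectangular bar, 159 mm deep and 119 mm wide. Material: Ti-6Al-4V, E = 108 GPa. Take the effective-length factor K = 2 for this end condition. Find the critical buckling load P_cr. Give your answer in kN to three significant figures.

P_cr ≈ 305 kN

Buckling occurs about the weak axis: I_min = h·b³/12 with b = 119 mm (the shorter side).
I_min = 159×119³/12 = 2.233×10^7 mm⁴
I = 2.233×10^7 mm⁴ = 2.233×10^-5 m⁴
Effective length L_e = K·L = 2 × 4.42 = 8.840 m
P_cr = π²EI / L_e² = π² × 108×10⁹ × 2.233×10^-5 / 8.840² = 3.046×10^5 N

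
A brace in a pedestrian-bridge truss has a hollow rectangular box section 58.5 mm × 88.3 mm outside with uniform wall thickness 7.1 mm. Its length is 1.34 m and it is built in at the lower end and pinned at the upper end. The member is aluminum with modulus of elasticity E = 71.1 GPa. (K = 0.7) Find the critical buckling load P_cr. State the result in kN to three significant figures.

P_cr ≈ 747 kN

Inner dimensions: h_i = 88.3 − 2×7.1 = 74.10 mm, b_i = 58.5 − 2×7.1 = 44.30 mm
Weak-axis I_min = (h_o·b_o³ − h_i·b_i³)/12 with b_o = 58.5, b_i = 44.30 mm (shorter outer/inner sides).
I_min = (88.3×58.5³ − 74.10×44.30³)/12 = 9.363×10^5 mm⁴
I = 9.363×10^5 mm⁴ = 9.363×10^-7 m⁴
Effective length L_e = K·L = 0.7 × 1.34 = 0.9380 m
P_cr = π²EI / L_e² = π² × 71.1×10⁹ × 9.363×10^-7 / 0.9380² = 7.468×10^5 N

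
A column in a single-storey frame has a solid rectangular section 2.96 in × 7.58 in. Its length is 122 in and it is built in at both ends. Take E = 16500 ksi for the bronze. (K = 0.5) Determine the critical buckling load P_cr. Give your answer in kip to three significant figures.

Buckling occurs about the weak axis: I_min = h·b³/12 with b = 2.96 in (the shorter side).
I_min = 7.58×2.96³/12 = 16.38 in⁴
Effective length L_e = K·L = 0.5 × 122 = 61.00 in
P_cr = π²EI / L_e² = π² × 16500×10³ × 16.38 / 61.00² = 7.169×10^5 lb

P_cr ≈ 717 kip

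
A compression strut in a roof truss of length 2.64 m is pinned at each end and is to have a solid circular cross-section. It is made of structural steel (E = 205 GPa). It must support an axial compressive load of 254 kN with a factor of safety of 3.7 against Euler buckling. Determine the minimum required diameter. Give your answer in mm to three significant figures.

Required P_cr = n·P = 3.7 × 254 = 939.8 kN
L_e = K·L = 1 × 2.64 = 2.640 m
Required I = P_cr·L_e²/(π²E) = 9.398×10^5 × 2.640² / (π² × 2.05×10^11) = 3.237×10^-6 m⁴
I_req = 3.237×10^6 mm⁴
Solid circle: I = πd⁴/64  ⇒  d = (64I/π)^(1/4) = (64×3.237×10^6/π)^(1/4) = 90.1 mm

d ≈ 90.1 mm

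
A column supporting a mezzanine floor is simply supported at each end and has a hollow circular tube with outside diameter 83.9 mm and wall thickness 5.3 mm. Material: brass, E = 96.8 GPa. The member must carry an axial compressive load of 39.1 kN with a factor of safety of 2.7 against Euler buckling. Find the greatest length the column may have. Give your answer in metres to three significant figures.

Inner diameter d_i = 83.9 − 2×5.3 = 73.30 mm
I = π(d_o⁴ − d_i⁴)/64 = π(83.9⁴ − 73.30⁴)/64 = 1.015×10^6 mm⁴
I = 1.015×10^-6 m⁴
Required critical load P_cr = n·P = 2.7 × 39.1 = 105.6 kN = 1.056×10^5 N
From P_cr = π²EI/(K·L)²:  L = (1/K)·√(π²EI/P_cr) = (1/1)·√(π²×9.68×10^10×1.015×10^-6/1.056×10^5)
L = 3.03 m

L_max ≈ 3.03 m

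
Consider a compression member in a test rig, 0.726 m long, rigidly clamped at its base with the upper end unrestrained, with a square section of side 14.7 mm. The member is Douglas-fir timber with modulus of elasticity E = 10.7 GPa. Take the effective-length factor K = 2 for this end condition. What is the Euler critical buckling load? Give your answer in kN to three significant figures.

P_cr ≈ 0.195 kN

I = a⁴/12 = 14.7⁴/12 = 3.891×10^3 mm⁴
I = 3.891×10^3 mm⁴ = 3.891×10^-9 m⁴
Effective length L_e = K·L = 2 × 0.726 = 1.452 m
P_cr = π²EI / L_e² = π² × 10.7×10⁹ × 3.891×10^-9 / 1.452² = 194.9 N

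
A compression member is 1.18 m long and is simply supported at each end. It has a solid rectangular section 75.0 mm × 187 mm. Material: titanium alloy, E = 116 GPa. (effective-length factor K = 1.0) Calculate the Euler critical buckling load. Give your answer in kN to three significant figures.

P_cr ≈ 5410 kN

Buckling occurs about the weak axis: I_min = h·b³/12 with b = 75.0 mm (the shorter side).
I_min = 187×75.0³/12 = 6.574×10^6 mm⁴
I = 6.574×10^6 mm⁴ = 6.574×10^-6 m⁴
Effective length L_e = K·L = 1 × 1.18 = 1.180 m
P_cr = π²EI / L_e² = π² × 116×10⁹ × 6.574×10^-6 / 1.180² = 5.406×10^6 N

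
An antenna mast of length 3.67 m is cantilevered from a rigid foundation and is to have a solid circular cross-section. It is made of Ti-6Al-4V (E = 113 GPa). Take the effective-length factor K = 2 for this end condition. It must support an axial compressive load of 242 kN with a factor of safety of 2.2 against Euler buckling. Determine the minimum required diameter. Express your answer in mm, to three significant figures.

Required P_cr = n·P = 2.2 × 242 = 532.4 kN
L_e = K·L = 2 × 3.67 = 7.340 m
Required I = P_cr·L_e²/(π²E) = 5.324×10^5 × 7.340² / (π² × 1.13×10^11) = 2.572×10^-5 m⁴
I_req = 2.572×10^7 mm⁴
Solid circle: I = πd⁴/64  ⇒  d = (64I/π)^(1/4) = (64×2.572×10^7/π)^(1/4) = 151 mm

d ≈ 151 mm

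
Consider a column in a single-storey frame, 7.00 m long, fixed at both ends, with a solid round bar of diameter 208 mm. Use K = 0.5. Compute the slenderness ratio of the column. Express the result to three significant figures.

For a solid circle r = d/4 = 208/4 = 52.00 mm
L_e = K·L = 0.5 × 7.00 m = 3.500 m = 3500.0 mm
λ = L_e / r_min = 3500.0 / 52.00 = 67.3

λ ≈ 67.3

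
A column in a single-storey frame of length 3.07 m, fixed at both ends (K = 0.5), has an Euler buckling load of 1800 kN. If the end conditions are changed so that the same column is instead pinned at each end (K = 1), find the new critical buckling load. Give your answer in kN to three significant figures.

P_cr ≈ 450 kN

P_cr ∝ 1/K², so P_cr,new = P_cr,old × (K_old/K_new)² = 1800 × (0.5/1)²
= 1800 × 0.2500 = 450 kN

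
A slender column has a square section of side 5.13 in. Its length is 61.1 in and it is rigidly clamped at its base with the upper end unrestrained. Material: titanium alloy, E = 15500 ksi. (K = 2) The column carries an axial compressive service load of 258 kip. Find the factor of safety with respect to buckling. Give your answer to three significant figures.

I = a⁴/12 = 5.13⁴/12 = 57.71 in⁴
Effective length L_e = K·L = 2 × 61.1 = 122.2 in
P_cr = π²EI / L_e² = π² × 15500×10³ × 57.71 / 122.2² = 5.913×10^5 lb
Factor of safety n = P_cr / P = 591.26 / 258 = 2.29

n ≈ 2.29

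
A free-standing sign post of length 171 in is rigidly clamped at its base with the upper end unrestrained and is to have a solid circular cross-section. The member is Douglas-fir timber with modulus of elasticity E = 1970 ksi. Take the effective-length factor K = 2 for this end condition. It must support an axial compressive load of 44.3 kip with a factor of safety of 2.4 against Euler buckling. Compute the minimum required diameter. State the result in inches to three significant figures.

d ≈ 10.7 in

Required P_cr = n·P = 2.4 × 44.3 = 106.3 kip
L_e = K·L = 2 × 171 = 342.0 in
Required I = P_cr·L_e²/(π²E) = 1.063×10^5 × 342.0² / (π² × 1.97×10^6) = 639.6 in⁴
Solid circle: I = πd⁴/64  ⇒  d = (64I/π)^(1/4) = (64×639.6/π)^(1/4) = 10.7 in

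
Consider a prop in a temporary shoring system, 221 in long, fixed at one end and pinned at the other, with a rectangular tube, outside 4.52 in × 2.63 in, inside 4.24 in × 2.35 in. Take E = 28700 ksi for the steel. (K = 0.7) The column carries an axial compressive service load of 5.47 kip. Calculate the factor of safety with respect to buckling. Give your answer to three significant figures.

n ≈ 4.90

Weak-axis I_min = (h_o·b_o³ − h_i·b_i³)/12 with b_o = 2.63, b_i = 2.350 in (shorter outer/inner sides).
I_min = (4.52×2.63³ − 4.240×2.350³)/12 = 2.267 in⁴
Effective length L_e = K·L = 0.7 × 221 = 154.7 in
P_cr = π²EI / L_e² = π² × 28700×10³ × 2.267 / 154.7² = 2.683×10^4 lb
Factor of safety n = P_cr / P = 26.827 / 5.47 = 4.90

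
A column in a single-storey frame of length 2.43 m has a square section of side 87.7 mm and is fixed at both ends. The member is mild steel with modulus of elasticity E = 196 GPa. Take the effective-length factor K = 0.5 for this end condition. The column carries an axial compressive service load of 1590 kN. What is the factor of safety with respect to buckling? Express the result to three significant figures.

I = a⁴/12 = 87.7⁴/12 = 4.930×10^6 mm⁴
I = 4.930×10^6 mm⁴ = 4.930×10^-6 m⁴
Effective length L_e = K·L = 0.5 × 2.43 = 1.215 m
P_cr = π²EI / L_e² = π² × 196×10⁹ × 4.930×10^-6 / 1.215² = 6.460×10^6 N
Factor of safety n = P_cr / P = 6459.8 / 1590 = 4.06

n ≈ 4.06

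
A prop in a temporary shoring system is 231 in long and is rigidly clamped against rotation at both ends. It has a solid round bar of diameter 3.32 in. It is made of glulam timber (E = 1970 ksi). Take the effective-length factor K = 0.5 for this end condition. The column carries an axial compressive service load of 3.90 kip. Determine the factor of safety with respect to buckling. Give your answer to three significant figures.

I = πd⁴/64 = π×3.32⁴/64 = 5.964 in⁴
Effective length L_e = K·L = 0.5 × 231 = 115.5 in
P_cr = π²EI / L_e² = π² × 1970×10³ × 5.964 / 115.5² = 8.692×10^3 lb
Factor of safety n = P_cr / P = 8.6921 / 3.90 = 2.23

n ≈ 2.23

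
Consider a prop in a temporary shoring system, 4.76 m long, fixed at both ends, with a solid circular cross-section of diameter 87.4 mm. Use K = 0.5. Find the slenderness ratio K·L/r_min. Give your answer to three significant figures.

λ ≈ 109

I = πd⁴/64 = π×87.4⁴/64 = 2.864×10^6 mm⁴
A = 5.999×10^3 mm²;  r_min = √(I/A) = √(2.864×10^6/5.999×10^3) = 21.85 mm
L_e = K·L = 0.5 × 4.76 m = 2.380 m = 2380.0 mm
λ = L_e / r_min = 2380.0 / 21.85 = 109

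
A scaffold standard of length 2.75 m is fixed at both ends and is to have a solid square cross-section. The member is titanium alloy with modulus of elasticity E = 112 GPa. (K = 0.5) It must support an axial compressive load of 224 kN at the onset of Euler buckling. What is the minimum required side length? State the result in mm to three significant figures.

L_e = K·L = 0.5 × 2.75 = 1.375 m
Required I = P_cr·L_e²/(π²E) = 2.240×10^5 × 1.375² / (π² × 1.12×10^11) = 3.831×10^-7 m⁴
I_req = 3.831×10^5 mm⁴
Solid square: I = a⁴/12  ⇒  a = (12I)^(1/4) = (12×3.831×10^5)^(1/4) = 46.3 mm

a ≈ 46.3 mm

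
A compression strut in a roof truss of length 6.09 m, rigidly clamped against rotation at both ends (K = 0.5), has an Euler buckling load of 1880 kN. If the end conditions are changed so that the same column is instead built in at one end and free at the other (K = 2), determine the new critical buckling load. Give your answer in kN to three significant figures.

P_cr ∝ 1/K², so P_cr,new = P_cr,old × (K_old/K_new)² = 1880 × (0.5/2)²
= 1880 × 0.06250 = 118 kN

P_cr ≈ 118 kN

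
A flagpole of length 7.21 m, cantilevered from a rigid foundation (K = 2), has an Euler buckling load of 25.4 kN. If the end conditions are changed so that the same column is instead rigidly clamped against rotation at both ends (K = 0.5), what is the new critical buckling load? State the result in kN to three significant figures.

P_cr ∝ 1/K², so P_cr,new = P_cr,old × (K_old/K_new)² = 25.4 × (2/0.5)²
= 25.4 × 16.00 = 406 kN

P_cr ≈ 406 kN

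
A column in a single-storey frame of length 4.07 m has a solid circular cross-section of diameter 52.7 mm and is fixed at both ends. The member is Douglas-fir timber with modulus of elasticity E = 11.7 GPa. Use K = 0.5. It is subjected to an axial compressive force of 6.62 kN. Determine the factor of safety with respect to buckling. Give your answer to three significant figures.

I = πd⁴/64 = π×52.7⁴/64 = 3.786×10^5 mm⁴
I = 3.786×10^5 mm⁴ = 3.786×10^-7 m⁴
Effective length L_e = K·L = 0.5 × 4.07 = 2.035 m
P_cr = π²EI / L_e² = π² × 11.7×10⁹ × 3.786×10^-7 / 2.035² = 1.056×10^4 N
Factor of safety n = P_cr / P = 10.558 / 6.62 = 1.59

n ≈ 1.59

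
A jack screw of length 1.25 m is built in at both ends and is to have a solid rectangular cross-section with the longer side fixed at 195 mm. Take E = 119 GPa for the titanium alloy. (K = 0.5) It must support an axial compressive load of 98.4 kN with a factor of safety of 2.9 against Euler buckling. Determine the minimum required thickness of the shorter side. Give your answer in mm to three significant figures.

Required P_cr = n·P = 2.9 × 98.4 = 285.4 kN
L_e = K·L = 0.5 × 1.25 = 0.6250 m
Required I = P_cr·L_e²/(π²E) = 2.854×10^5 × 0.6250² / (π² × 1.19×10^11) = 9.491×10^-8 m⁴
I_req = 9.491×10^4 mm⁴
Rectangle, weak axis: I_min = h·b³/12 with h = 195 mm fixed  ⇒  b = (12I/h)^(1/3) = 18.0 mm

b ≈ 18.0 mm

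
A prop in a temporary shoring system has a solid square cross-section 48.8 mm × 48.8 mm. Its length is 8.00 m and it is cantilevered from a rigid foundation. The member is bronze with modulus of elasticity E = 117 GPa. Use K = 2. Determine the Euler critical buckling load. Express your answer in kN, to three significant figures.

I = a⁴/12 = 48.8⁴/12 = 4.726×10^5 mm⁴
I = 4.726×10^5 mm⁴ = 4.726×10^-7 m⁴
Effective length L_e = K·L = 2 × 8.00 = 16.00 m
P_cr = π²EI / L_e² = π² × 117×10⁹ × 4.726×10^-7 / 16.00² = 2.132×10^3 N

P_cr ≈ 2.13 kN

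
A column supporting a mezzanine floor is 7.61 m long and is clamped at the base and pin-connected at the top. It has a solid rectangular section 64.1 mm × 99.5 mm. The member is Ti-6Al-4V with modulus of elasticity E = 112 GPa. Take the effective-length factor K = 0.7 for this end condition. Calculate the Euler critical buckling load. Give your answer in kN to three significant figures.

P_cr ≈ 85.1 kN

Buckling occurs about the weak axis: I_min = h·b³/12 with b = 64.1 mm (the shorter side).
I_min = 99.5×64.1³/12 = 2.184×10^6 mm⁴
I = 2.184×10^6 mm⁴ = 2.184×10^-6 m⁴
Effective length L_e = K·L = 0.7 × 7.61 = 5.327 m
P_cr = π²EI / L_e² = π² × 112×10⁹ × 2.184×10^-6 / 5.327² = 8.507×10^4 N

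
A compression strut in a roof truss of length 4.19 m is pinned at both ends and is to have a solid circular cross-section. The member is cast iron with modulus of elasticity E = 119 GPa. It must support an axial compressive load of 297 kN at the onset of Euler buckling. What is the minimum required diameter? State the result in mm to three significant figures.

d ≈ 97.5 mm

L_e = K·L = 1 × 4.19 = 4.190 m
Required I = P_cr·L_e²/(π²E) = 2.970×10^5 × 4.190² / (π² × 1.19×10^11) = 4.440×10^-6 m⁴
I_req = 4.440×10^6 mm⁴
Solid circle: I = πd⁴/64  ⇒  d = (64I/π)^(1/4) = (64×4.440×10^6/π)^(1/4) = 97.5 mm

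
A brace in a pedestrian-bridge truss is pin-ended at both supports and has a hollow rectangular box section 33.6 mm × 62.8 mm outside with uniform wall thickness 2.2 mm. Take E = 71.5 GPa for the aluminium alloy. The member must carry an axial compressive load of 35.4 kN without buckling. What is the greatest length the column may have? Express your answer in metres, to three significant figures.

Inner dimensions: h_i = 62.8 − 2×2.2 = 58.40 mm, b_i = 33.6 − 2×2.2 = 29.20 mm
Weak-axis I_min = (h_o·b_o³ − h_i·b_i³)/12 with b_o = 33.6, b_i = 29.20 mm (shorter outer/inner sides).
I_min = (62.8×33.6³ − 58.40×29.20³)/12 = 7.735×10^4 mm⁴
I = 7.735×10^-8 m⁴
At the buckling limit P_cr = P = 3.540×10^4 N
From P_cr = π²EI/(K·L)²:  L = (1/K)·√(π²EI/P_cr) = (1/1)·√(π²×7.15×10^10×7.735×10^-8/3.540×10^4)
L = 1.24 m

L_max ≈ 1.24 m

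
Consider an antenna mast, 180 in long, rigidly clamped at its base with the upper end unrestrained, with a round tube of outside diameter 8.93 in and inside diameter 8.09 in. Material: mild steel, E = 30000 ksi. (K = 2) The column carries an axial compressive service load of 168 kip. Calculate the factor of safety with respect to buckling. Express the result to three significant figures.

n ≈ 1.39

d_o = 8.93 in, d_i = 8.09 in
I = π(d_o⁴ − d_i⁴)/64 = π(8.93⁴ − 8.090⁴)/64 = 101.9 in⁴
Effective length L_e = K·L = 2 × 180 = 360.0 in
P_cr = π²EI / L_e² = π² × 30000×10³ × 101.9 / 360.0² = 2.328×10^5 lb
Factor of safety n = P_cr / P = 232.79 / 168 = 1.39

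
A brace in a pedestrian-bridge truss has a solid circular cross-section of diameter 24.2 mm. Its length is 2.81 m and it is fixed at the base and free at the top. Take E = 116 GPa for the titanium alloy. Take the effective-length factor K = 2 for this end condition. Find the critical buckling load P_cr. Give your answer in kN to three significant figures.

I = πd⁴/64 = π×24.2⁴/64 = 1.684×10^4 mm⁴
I = 1.684×10^4 mm⁴ = 1.684×10^-8 m⁴
Effective length L_e = K·L = 2 × 2.81 = 5.620 m
P_cr = π²EI / L_e² = π² × 116×10⁹ × 1.684×10^-8 / 5.620² = 610.3 N

P_cr ≈ 0.610 kN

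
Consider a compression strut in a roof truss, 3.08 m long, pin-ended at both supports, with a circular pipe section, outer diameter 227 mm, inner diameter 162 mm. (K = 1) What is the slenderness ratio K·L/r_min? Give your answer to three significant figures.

d_o = 227 mm, d_i = 162 mm
I = π(d_o⁴ − d_i⁴)/64 = π(227⁴ − 162.0⁴)/64 = 9.653×10^7 mm⁴
A = 1.986×10^4 mm²;  r_min = √(I/A) = √(9.653×10^7/1.986×10^4) = 69.72 mm
L_e = K·L = 1 × 3.08 m = 3.080 m = 3080.0 mm
λ = L_e / r_min = 3080.0 / 69.72 = 44.2

λ ≈ 44.2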